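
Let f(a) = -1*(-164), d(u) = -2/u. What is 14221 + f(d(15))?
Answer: 14385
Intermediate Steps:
f(a) = 164
14221 + f(d(15)) = 14221 + 164 = 14385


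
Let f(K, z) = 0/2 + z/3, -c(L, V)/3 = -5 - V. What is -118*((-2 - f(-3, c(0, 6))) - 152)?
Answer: 19470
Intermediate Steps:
c(L, V) = 15 + 3*V (c(L, V) = -3*(-5 - V) = 15 + 3*V)
f(K, z) = z/3 (f(K, z) = 0*(½) + z*(⅓) = 0 + z/3 = z/3)
-118*((-2 - f(-3, c(0, 6))) - 152) = -118*((-2 - (15 + 3*6)/3) - 152) = -118*((-2 - (15 + 18)/3) - 152) = -118*((-2 - 33/3) - 152) = -118*((-2 - 1*11) - 152) = -118*((-2 - 11) - 152) = -118*(-13 - 152) = -118*(-165) = 19470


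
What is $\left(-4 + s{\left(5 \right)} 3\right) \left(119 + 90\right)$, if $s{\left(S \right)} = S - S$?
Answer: $-836$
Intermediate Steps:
$s{\left(S \right)} = 0$
$\left(-4 + s{\left(5 \right)} 3\right) \left(119 + 90\right) = \left(-4 + 0 \cdot 3\right) \left(119 + 90\right) = \left(-4 + 0\right) 209 = \left(-4\right) 209 = -836$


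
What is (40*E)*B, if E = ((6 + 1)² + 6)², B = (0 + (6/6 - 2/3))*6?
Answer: 242000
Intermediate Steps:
B = 2 (B = (0 + (6*(⅙) - 2*⅓))*6 = (0 + (1 - ⅔))*6 = (0 + ⅓)*6 = (⅓)*6 = 2)
E = 3025 (E = (7² + 6)² = (49 + 6)² = 55² = 3025)
(40*E)*B = (40*3025)*2 = 121000*2 = 242000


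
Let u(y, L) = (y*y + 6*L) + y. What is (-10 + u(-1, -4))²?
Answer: 1156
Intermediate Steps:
u(y, L) = y + y² + 6*L (u(y, L) = (y² + 6*L) + y = y + y² + 6*L)
(-10 + u(-1, -4))² = (-10 + (-1 + (-1)² + 6*(-4)))² = (-10 + (-1 + 1 - 24))² = (-10 - 24)² = (-34)² = 1156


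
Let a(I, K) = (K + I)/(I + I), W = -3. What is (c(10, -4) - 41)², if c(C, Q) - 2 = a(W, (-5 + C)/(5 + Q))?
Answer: 13924/9 ≈ 1547.1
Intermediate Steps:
a(I, K) = (I + K)/(2*I) (a(I, K) = (I + K)/((2*I)) = (I + K)*(1/(2*I)) = (I + K)/(2*I))
c(C, Q) = 5/2 - (-5 + C)/(6*(5 + Q)) (c(C, Q) = 2 + (½)*(-3 + (-5 + C)/(5 + Q))/(-3) = 2 + (½)*(-⅓)*(-3 + (-5 + C)/(5 + Q)) = 2 + (½ - (-5 + C)/(6*(5 + Q))) = 5/2 - (-5 + C)/(6*(5 + Q)))
(c(10, -4) - 41)² = ((80 - 1*10 + 15*(-4))/(6*(5 - 4)) - 41)² = ((⅙)*(80 - 10 - 60)/1 - 41)² = ((⅙)*1*10 - 41)² = (5/3 - 41)² = (-118/3)² = 13924/9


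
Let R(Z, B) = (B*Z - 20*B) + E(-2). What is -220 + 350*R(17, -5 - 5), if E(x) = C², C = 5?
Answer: 19030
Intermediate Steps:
E(x) = 25 (E(x) = 5² = 25)
R(Z, B) = 25 - 20*B + B*Z (R(Z, B) = (B*Z - 20*B) + 25 = (-20*B + B*Z) + 25 = 25 - 20*B + B*Z)
-220 + 350*R(17, -5 - 5) = -220 + 350*(25 - 20*(-5 - 5) + (-5 - 5)*17) = -220 + 350*(25 - 20*(-10) - 10*17) = -220 + 350*(25 + 200 - 170) = -220 + 350*55 = -220 + 19250 = 19030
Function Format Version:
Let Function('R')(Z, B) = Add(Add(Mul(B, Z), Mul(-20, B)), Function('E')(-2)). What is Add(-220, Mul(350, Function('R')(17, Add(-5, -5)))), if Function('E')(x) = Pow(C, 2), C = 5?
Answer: 19030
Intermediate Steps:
Function('E')(x) = 25 (Function('E')(x) = Pow(5, 2) = 25)
Function('R')(Z, B) = Add(25, Mul(-20, B), Mul(B, Z)) (Function('R')(Z, B) = Add(Add(Mul(B, Z), Mul(-20, B)), 25) = Add(Add(Mul(-20, B), Mul(B, Z)), 25) = Add(25, Mul(-20, B), Mul(B, Z)))
Add(-220, Mul(350, Function('R')(17, Add(-5, -5)))) = Add(-220, Mul(350, Add(25, Mul(-20, Add(-5, -5)), Mul(Add(-5, -5), 17)))) = Add(-220, Mul(350, Add(25, Mul(-20, -10), Mul(-10, 17)))) = Add(-220, Mul(350, Add(25, 200, -170))) = Add(-220, Mul(350, 55)) = Add(-220, 19250) = 19030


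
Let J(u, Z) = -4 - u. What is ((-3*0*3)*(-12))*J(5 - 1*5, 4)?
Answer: 0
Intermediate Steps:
((-3*0*3)*(-12))*J(5 - 1*5, 4) = ((-3*0*3)*(-12))*(-4 - (5 - 1*5)) = ((0*3)*(-12))*(-4 - (5 - 5)) = (0*(-12))*(-4 - 1*0) = 0*(-4 + 0) = 0*(-4) = 0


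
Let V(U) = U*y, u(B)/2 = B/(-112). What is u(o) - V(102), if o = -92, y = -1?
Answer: 1451/14 ≈ 103.64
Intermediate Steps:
u(B) = -B/56 (u(B) = 2*(B/(-112)) = 2*(B*(-1/112)) = 2*(-B/112) = -B/56)
V(U) = -U (V(U) = U*(-1) = -U)
u(o) - V(102) = -1/56*(-92) - (-1)*102 = 23/14 - 1*(-102) = 23/14 + 102 = 1451/14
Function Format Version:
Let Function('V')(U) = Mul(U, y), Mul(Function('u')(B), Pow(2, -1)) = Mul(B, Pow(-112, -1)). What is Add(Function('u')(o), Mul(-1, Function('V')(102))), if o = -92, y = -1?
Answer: Rational(1451, 14) ≈ 103.64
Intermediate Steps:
Function('u')(B) = Mul(Rational(-1, 56), B) (Function('u')(B) = Mul(2, Mul(B, Pow(-112, -1))) = Mul(2, Mul(B, Rational(-1, 112))) = Mul(2, Mul(Rational(-1, 112), B)) = Mul(Rational(-1, 56), B))
Function('V')(U) = Mul(-1, U) (Function('V')(U) = Mul(U, -1) = Mul(-1, U))
Add(Function('u')(o), Mul(-1, Function('V')(102))) = Add(Mul(Rational(-1, 56), -92), Mul(-1, Mul(-1, 102))) = Add(Rational(23, 14), Mul(-1, -102)) = Add(Rational(23, 14), 102) = Rational(1451, 14)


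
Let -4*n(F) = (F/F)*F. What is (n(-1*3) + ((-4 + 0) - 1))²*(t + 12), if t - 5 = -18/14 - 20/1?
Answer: -4335/56 ≈ -77.411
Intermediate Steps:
n(F) = -F/4 (n(F) = -F/F*F/4 = -F/4)
t = -114/7 (t = 5 + (-18/14 - 20/1) = 5 + (-18*1/14 - 20*1) = 5 + (-9/7 - 20) = 5 - 149/7 = -114/7 ≈ -16.286)
(n(-1*3) + ((-4 + 0) - 1))²*(t + 12) = (-(-1)*3/4 + ((-4 + 0) - 1))²*(-114/7 + 12) = (-¼*(-3) + (-4 - 1))²*(-30/7) = (¾ - 5)²*(-30/7) = (-17/4)²*(-30/7) = (289/16)*(-30/7) = -4335/56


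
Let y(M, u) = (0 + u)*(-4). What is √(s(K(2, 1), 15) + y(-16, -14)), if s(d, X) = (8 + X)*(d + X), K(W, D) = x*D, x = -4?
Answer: √309 ≈ 17.578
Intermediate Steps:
K(W, D) = -4*D
y(M, u) = -4*u (y(M, u) = u*(-4) = -4*u)
s(d, X) = (8 + X)*(X + d)
√(s(K(2, 1), 15) + y(-16, -14)) = √((15² + 8*15 + 8*(-4*1) + 15*(-4*1)) - 4*(-14)) = √((225 + 120 + 8*(-4) + 15*(-4)) + 56) = √((225 + 120 - 32 - 60) + 56) = √(253 + 56) = √309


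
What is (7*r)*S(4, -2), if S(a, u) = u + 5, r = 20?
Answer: 420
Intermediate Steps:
S(a, u) = 5 + u
(7*r)*S(4, -2) = (7*20)*(5 - 2) = 140*3 = 420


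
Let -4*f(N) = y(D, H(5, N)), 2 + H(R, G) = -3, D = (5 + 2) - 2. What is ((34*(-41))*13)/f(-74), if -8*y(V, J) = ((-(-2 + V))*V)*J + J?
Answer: -289952/35 ≈ -8284.3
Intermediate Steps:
D = 5 (D = 7 - 2 = 5)
H(R, G) = -5 (H(R, G) = -2 - 3 = -5)
y(V, J) = -J/8 - J*V*(2 - V)/8 (y(V, J) = -(((-(-2 + V))*V)*J + J)/8 = -(((2 - V)*V)*J + J)/8 = -((V*(2 - V))*J + J)/8 = -(J*V*(2 - V) + J)/8 = -(J + J*V*(2 - V))/8 = -J/8 - J*V*(2 - V)/8)
f(N) = 35/16 (f(N) = -(-5)*(-1 + 5**2 - 2*5)/32 = -(-5)*(-1 + 25 - 10)/32 = -(-5)*14/32 = -1/4*(-35/4) = 35/16)
((34*(-41))*13)/f(-74) = ((34*(-41))*13)/(35/16) = -1394*13*(16/35) = -18122*16/35 = -289952/35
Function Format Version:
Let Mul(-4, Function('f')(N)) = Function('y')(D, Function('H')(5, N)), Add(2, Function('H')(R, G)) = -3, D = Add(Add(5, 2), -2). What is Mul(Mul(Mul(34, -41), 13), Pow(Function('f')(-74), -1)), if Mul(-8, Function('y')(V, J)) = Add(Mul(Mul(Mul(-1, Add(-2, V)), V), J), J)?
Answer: Rational(-289952, 35) ≈ -8284.3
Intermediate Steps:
D = 5 (D = Add(7, -2) = 5)
Function('H')(R, G) = -5 (Function('H')(R, G) = Add(-2, -3) = -5)
Function('y')(V, J) = Add(Mul(Rational(-1, 8), J), Mul(Rational(-1, 8), J, V, Add(2, Mul(-1, V)))) (Function('y')(V, J) = Mul(Rational(-1, 8), Add(Mul(Mul(Mul(-1, Add(-2, V)), V), J), J)) = Mul(Rational(-1, 8), Add(Mul(Mul(Add(2, Mul(-1, V)), V), J), J)) = Mul(Rational(-1, 8), Add(Mul(Mul(V, Add(2, Mul(-1, V))), J), J)) = Mul(Rational(-1, 8), Add(Mul(J, V, Add(2, Mul(-1, V))), J)) = Mul(Rational(-1, 8), Add(J, Mul(J, V, Add(2, Mul(-1, V))))) = Add(Mul(Rational(-1, 8), J), Mul(Rational(-1, 8), J, V, Add(2, Mul(-1, V)))))
Function('f')(N) = Rational(35, 16) (Function('f')(N) = Mul(Rational(-1, 4), Mul(Rational(1, 8), -5, Add(-1, Pow(5, 2), Mul(-2, 5)))) = Mul(Rational(-1, 4), Mul(Rational(1, 8), -5, Add(-1, 25, -10))) = Mul(Rational(-1, 4), Mul(Rational(1, 8), -5, 14)) = Mul(Rational(-1, 4), Rational(-35, 4)) = Rational(35, 16))
Mul(Mul(Mul(34, -41), 13), Pow(Function('f')(-74), -1)) = Mul(Mul(Mul(34, -41), 13), Pow(Rational(35, 16), -1)) = Mul(Mul(-1394, 13), Rational(16, 35)) = Mul(-18122, Rational(16, 35)) = Rational(-289952, 35)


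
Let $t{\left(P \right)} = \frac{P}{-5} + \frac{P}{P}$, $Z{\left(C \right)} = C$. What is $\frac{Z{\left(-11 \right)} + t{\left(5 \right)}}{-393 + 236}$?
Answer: $\frac{11}{157} \approx 0.070064$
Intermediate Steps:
$t{\left(P \right)} = 1 - \frac{P}{5}$ ($t{\left(P \right)} = P \left(- \frac{1}{5}\right) + 1 = - \frac{P}{5} + 1 = 1 - \frac{P}{5}$)
$\frac{Z{\left(-11 \right)} + t{\left(5 \right)}}{-393 + 236} = \frac{-11 + \left(1 - 1\right)}{-393 + 236} = \frac{-11 + \left(1 - 1\right)}{-157} = \left(-11 + 0\right) \left(- \frac{1}{157}\right) = \left(-11\right) \left(- \frac{1}{157}\right) = \frac{11}{157}$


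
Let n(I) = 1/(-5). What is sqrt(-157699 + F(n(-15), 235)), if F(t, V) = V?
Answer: 162*I*sqrt(6) ≈ 396.82*I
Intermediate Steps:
n(I) = -1/5
sqrt(-157699 + F(n(-15), 235)) = sqrt(-157699 + 235) = sqrt(-157464) = 162*I*sqrt(6)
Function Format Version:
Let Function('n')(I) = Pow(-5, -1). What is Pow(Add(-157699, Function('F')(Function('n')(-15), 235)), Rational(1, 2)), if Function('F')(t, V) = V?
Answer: Mul(162, I, Pow(6, Rational(1, 2))) ≈ Mul(396.82, I)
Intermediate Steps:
Function('n')(I) = Rational(-1, 5)
Pow(Add(-157699, Function('F')(Function('n')(-15), 235)), Rational(1, 2)) = Pow(Add(-157699, 235), Rational(1, 2)) = Pow(-157464, Rational(1, 2)) = Mul(162, I, Pow(6, Rational(1, 2)))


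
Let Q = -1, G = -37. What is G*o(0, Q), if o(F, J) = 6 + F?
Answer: -222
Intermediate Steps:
G*o(0, Q) = -37*(6 + 0) = -37*6 = -222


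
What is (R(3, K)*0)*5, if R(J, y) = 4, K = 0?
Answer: 0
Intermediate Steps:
(R(3, K)*0)*5 = (4*0)*5 = 0*5 = 0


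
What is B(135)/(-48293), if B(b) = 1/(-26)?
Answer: 1/1255618 ≈ 7.9642e-7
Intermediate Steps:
B(b) = -1/26
B(135)/(-48293) = -1/26/(-48293) = -1/26*(-1/48293) = 1/1255618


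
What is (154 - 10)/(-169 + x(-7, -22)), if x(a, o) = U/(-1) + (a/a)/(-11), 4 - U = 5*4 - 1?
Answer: -528/565 ≈ -0.93451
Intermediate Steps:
U = -15 (U = 4 - (5*4 - 1) = 4 - (20 - 1) = 4 - 1*19 = 4 - 19 = -15)
x(a, o) = 164/11 (x(a, o) = -15/(-1) + (a/a)/(-11) = -15*(-1) + 1*(-1/11) = 15 - 1/11 = 164/11)
(154 - 10)/(-169 + x(-7, -22)) = (154 - 10)/(-169 + 164/11) = 144/(-1695/11) = 144*(-11/1695) = -528/565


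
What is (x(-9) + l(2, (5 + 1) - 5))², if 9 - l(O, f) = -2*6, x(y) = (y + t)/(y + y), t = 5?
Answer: 36481/81 ≈ 450.38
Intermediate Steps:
x(y) = (5 + y)/(2*y) (x(y) = (y + 5)/(y + y) = (5 + y)/((2*y)) = (5 + y)*(1/(2*y)) = (5 + y)/(2*y))
l(O, f) = 21 (l(O, f) = 9 - (-2)*6 = 9 - 1*(-12) = 9 + 12 = 21)
(x(-9) + l(2, (5 + 1) - 5))² = ((½)*(5 - 9)/(-9) + 21)² = ((½)*(-⅑)*(-4) + 21)² = (2/9 + 21)² = (191/9)² = 36481/81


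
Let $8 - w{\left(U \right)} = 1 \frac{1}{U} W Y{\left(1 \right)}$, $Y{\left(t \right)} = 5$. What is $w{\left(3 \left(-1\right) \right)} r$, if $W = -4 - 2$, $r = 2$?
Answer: $-4$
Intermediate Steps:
$W = -6$
$w{\left(U \right)} = 8 + \frac{30}{U}$ ($w{\left(U \right)} = 8 - 1 \frac{1}{U} \left(-6\right) 5 = 8 - \frac{1}{U} \left(-6\right) 5 = 8 - - \frac{6}{U} 5 = 8 - - \frac{30}{U} = 8 + \frac{30}{U}$)
$w{\left(3 \left(-1\right) \right)} r = \left(8 + \frac{30}{3 \left(-1\right)}\right) 2 = \left(8 + \frac{30}{-3}\right) 2 = \left(8 + 30 \left(- \frac{1}{3}\right)\right) 2 = \left(8 - 10\right) 2 = \left(-2\right) 2 = -4$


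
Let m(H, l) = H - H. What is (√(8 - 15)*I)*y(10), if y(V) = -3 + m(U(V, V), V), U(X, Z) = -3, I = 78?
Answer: -234*I*√7 ≈ -619.11*I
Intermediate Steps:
m(H, l) = 0
y(V) = -3 (y(V) = -3 + 0 = -3)
(√(8 - 15)*I)*y(10) = (√(8 - 15)*78)*(-3) = (√(-7)*78)*(-3) = ((I*√7)*78)*(-3) = (78*I*√7)*(-3) = -234*I*√7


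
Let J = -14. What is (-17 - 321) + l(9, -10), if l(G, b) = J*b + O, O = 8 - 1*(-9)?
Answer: -181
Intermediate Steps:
O = 17 (O = 8 + 9 = 17)
l(G, b) = 17 - 14*b (l(G, b) = -14*b + 17 = 17 - 14*b)
(-17 - 321) + l(9, -10) = (-17 - 321) + (17 - 14*(-10)) = -338 + (17 + 140) = -338 + 157 = -181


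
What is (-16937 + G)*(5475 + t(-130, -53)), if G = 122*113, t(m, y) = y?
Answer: -17084722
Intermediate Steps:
G = 13786
(-16937 + G)*(5475 + t(-130, -53)) = (-16937 + 13786)*(5475 - 53) = -3151*5422 = -17084722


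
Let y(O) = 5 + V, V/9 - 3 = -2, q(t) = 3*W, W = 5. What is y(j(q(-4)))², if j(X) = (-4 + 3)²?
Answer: 196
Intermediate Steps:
q(t) = 15 (q(t) = 3*5 = 15)
V = 9 (V = 27 + 9*(-2) = 27 - 18 = 9)
j(X) = 1 (j(X) = (-1)² = 1)
y(O) = 14 (y(O) = 5 + 9 = 14)
y(j(q(-4)))² = 14² = 196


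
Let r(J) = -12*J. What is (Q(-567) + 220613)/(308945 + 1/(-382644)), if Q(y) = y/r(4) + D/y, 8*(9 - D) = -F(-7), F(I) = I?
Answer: 2363781147589/3310046616212 ≈ 0.71412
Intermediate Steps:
D = 65/8 (D = 9 - (-1)*(-7)/8 = 9 - 1/8*7 = 9 - 7/8 = 65/8 ≈ 8.1250)
Q(y) = -y/48 + 65/(8*y) (Q(y) = y/((-12*4)) + 65/(8*y) = y/(-48) + 65/(8*y) = y*(-1/48) + 65/(8*y) = -y/48 + 65/(8*y))
(Q(-567) + 220613)/(308945 + 1/(-382644)) = ((1/48)*(390 - 1*(-567)**2)/(-567) + 220613)/(308945 + 1/(-382644)) = ((1/48)*(-1/567)*(390 - 1*321489) + 220613)/(308945 - 1/382644) = ((1/48)*(-1/567)*(390 - 321489) + 220613)/(118215950579/382644) = ((1/48)*(-1/567)*(-321099) + 220613)*(382644/118215950579) = (107033/9072 + 220613)*(382644/118215950579) = (2001508169/9072)*(382644/118215950579) = 2363781147589/3310046616212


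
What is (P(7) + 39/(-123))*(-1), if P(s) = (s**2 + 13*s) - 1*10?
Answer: -5317/41 ≈ -129.68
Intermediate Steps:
P(s) = -10 + s**2 + 13*s (P(s) = (s**2 + 13*s) - 10 = -10 + s**2 + 13*s)
(P(7) + 39/(-123))*(-1) = ((-10 + 7**2 + 13*7) + 39/(-123))*(-1) = ((-10 + 49 + 91) + 39*(-1/123))*(-1) = (130 - 13/41)*(-1) = (5317/41)*(-1) = -5317/41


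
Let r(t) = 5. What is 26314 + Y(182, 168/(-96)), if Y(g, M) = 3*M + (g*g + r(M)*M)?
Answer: 59424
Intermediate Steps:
Y(g, M) = g² + 8*M (Y(g, M) = 3*M + (g*g + 5*M) = 3*M + (g² + 5*M) = g² + 8*M)
26314 + Y(182, 168/(-96)) = 26314 + (182² + 8*(168/(-96))) = 26314 + (33124 + 8*(168*(-1/96))) = 26314 + (33124 + 8*(-7/4)) = 26314 + (33124 - 14) = 26314 + 33110 = 59424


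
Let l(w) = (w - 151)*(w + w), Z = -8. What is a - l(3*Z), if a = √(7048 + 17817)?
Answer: -8400 + √24865 ≈ -8242.3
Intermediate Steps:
a = √24865 ≈ 157.69
l(w) = 2*w*(-151 + w) (l(w) = (-151 + w)*(2*w) = 2*w*(-151 + w))
a - l(3*Z) = √24865 - 2*3*(-8)*(-151 + 3*(-8)) = √24865 - 2*(-24)*(-151 - 24) = √24865 - 2*(-24)*(-175) = √24865 - 1*8400 = √24865 - 8400 = -8400 + √24865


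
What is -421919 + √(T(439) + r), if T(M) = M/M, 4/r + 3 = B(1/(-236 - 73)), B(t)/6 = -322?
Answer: -421919 + √415165/645 ≈ -4.2192e+5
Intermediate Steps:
B(t) = -1932 (B(t) = 6*(-322) = -1932)
r = -4/1935 (r = 4/(-3 - 1932) = 4/(-1935) = 4*(-1/1935) = -4/1935 ≈ -0.0020672)
T(M) = 1
-421919 + √(T(439) + r) = -421919 + √(1 - 4/1935) = -421919 + √(1931/1935) = -421919 + √415165/645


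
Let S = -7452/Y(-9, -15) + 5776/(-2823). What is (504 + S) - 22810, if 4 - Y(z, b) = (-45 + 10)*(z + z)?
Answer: -19700848684/883599 ≈ -22296.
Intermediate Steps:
Y(z, b) = 4 + 70*z (Y(z, b) = 4 - (-45 + 10)*(z + z) = 4 - (-35)*2*z = 4 - (-70)*z = 4 + 70*z)
S = 8710610/883599 (S = -7452/(4 + 70*(-9)) + 5776/(-2823) = -7452/(4 - 630) + 5776*(-1/2823) = -7452/(-626) - 5776/2823 = -7452*(-1/626) - 5776/2823 = 3726/313 - 5776/2823 = 8710610/883599 ≈ 9.8581)
(504 + S) - 22810 = (504 + 8710610/883599) - 22810 = 454044506/883599 - 22810 = -19700848684/883599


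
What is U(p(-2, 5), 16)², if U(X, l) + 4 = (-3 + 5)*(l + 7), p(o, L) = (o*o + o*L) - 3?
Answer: 1764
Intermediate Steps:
p(o, L) = -3 + o² + L*o (p(o, L) = (o² + L*o) - 3 = -3 + o² + L*o)
U(X, l) = 10 + 2*l (U(X, l) = -4 + (-3 + 5)*(l + 7) = -4 + 2*(7 + l) = -4 + (14 + 2*l) = 10 + 2*l)
U(p(-2, 5), 16)² = (10 + 2*16)² = (10 + 32)² = 42² = 1764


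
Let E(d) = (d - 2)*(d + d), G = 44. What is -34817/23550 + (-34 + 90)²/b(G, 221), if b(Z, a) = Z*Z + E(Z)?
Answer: -954973/1036200 ≈ -0.92161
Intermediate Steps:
E(d) = 2*d*(-2 + d) (E(d) = (-2 + d)*(2*d) = 2*d*(-2 + d))
b(Z, a) = Z² + 2*Z*(-2 + Z) (b(Z, a) = Z*Z + 2*Z*(-2 + Z) = Z² + 2*Z*(-2 + Z))
-34817/23550 + (-34 + 90)²/b(G, 221) = -34817/23550 + (-34 + 90)²/((44*(-4 + 3*44))) = -34817*1/23550 + 56²/((44*(-4 + 132))) = -34817/23550 + 3136/((44*128)) = -34817/23550 + 3136/5632 = -34817/23550 + 3136*(1/5632) = -34817/23550 + 49/88 = -954973/1036200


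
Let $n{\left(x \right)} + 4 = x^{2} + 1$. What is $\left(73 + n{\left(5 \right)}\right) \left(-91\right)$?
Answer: $-8645$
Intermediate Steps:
$n{\left(x \right)} = -3 + x^{2}$ ($n{\left(x \right)} = -4 + \left(x^{2} + 1\right) = -4 + \left(1 + x^{2}\right) = -3 + x^{2}$)
$\left(73 + n{\left(5 \right)}\right) \left(-91\right) = \left(73 - \left(3 - 5^{2}\right)\right) \left(-91\right) = \left(73 + \left(-3 + 25\right)\right) \left(-91\right) = \left(73 + 22\right) \left(-91\right) = 95 \left(-91\right) = -8645$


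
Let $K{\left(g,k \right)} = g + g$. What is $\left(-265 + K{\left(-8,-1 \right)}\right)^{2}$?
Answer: $78961$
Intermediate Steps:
$K{\left(g,k \right)} = 2 g$
$\left(-265 + K{\left(-8,-1 \right)}\right)^{2} = \left(-265 + 2 \left(-8\right)\right)^{2} = \left(-265 - 16\right)^{2} = \left(-281\right)^{2} = 78961$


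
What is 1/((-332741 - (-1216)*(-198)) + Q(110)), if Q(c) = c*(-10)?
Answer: -1/574609 ≈ -1.7403e-6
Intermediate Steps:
Q(c) = -10*c
1/((-332741 - (-1216)*(-198)) + Q(110)) = 1/((-332741 - (-1216)*(-198)) - 10*110) = 1/((-332741 - 1*240768) - 1100) = 1/((-332741 - 240768) - 1100) = 1/(-573509 - 1100) = 1/(-574609) = -1/574609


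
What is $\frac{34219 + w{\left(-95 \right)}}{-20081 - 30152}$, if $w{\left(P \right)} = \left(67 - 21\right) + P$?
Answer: $- \frac{34170}{50233} \approx -0.68023$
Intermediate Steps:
$w{\left(P \right)} = 46 + P$
$\frac{34219 + w{\left(-95 \right)}}{-20081 - 30152} = \frac{34219 + \left(46 - 95\right)}{-20081 - 30152} = \frac{34219 - 49}{-50233} = 34170 \left(- \frac{1}{50233}\right) = - \frac{34170}{50233}$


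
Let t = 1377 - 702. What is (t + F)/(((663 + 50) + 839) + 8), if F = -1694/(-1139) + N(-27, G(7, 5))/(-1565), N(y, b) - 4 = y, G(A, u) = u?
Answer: 150736054/347594325 ≈ 0.43366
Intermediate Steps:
N(y, b) = 4 + y
t = 675
F = 2677307/1782535 (F = -1694/(-1139) + (4 - 27)/(-1565) = -1694*(-1/1139) - 23*(-1/1565) = 1694/1139 + 23/1565 = 2677307/1782535 ≈ 1.5020)
(t + F)/(((663 + 50) + 839) + 8) = (675 + 2677307/1782535)/(((663 + 50) + 839) + 8) = 1205888432/(1782535*((713 + 839) + 8)) = 1205888432/(1782535*(1552 + 8)) = (1205888432/1782535)/1560 = (1205888432/1782535)*(1/1560) = 150736054/347594325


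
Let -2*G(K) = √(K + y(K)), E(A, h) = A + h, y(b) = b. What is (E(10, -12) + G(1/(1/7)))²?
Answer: (4 + √14)²/4 ≈ 14.983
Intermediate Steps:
G(K) = -√2*√K/2 (G(K) = -√(K + K)/2 = -√2*√K/2)
(E(10, -12) + G(1/(1/7)))² = ((10 - 12) - √2*√(1/(1/7))/2)² = (-2 - √2*√(1/(⅐))/2)² = (-2 - √2*√7/2)² = (-2 - √14/2)²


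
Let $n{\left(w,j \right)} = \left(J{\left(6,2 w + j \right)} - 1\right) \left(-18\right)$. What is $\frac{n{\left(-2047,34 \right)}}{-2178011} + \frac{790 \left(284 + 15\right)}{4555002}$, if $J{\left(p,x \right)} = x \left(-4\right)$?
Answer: $\frac{922952086457}{4960422230511} \approx 0.18606$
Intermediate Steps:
$J{\left(p,x \right)} = - 4 x$
$n{\left(w,j \right)} = 18 + 72 j + 144 w$ ($n{\left(w,j \right)} = \left(- 4 \left(2 w + j\right) - 1\right) \left(-18\right) = \left(- 4 \left(j + 2 w\right) - 1\right) \left(-18\right) = \left(\left(- 8 w - 4 j\right) - 1\right) \left(-18\right) = \left(-1 - 8 w - 4 j\right) \left(-18\right) = 18 + 72 j + 144 w$)
$\frac{n{\left(-2047,34 \right)}}{-2178011} + \frac{790 \left(284 + 15\right)}{4555002} = \frac{18 + 72 \cdot 34 + 144 \left(-2047\right)}{-2178011} + \frac{790 \left(284 + 15\right)}{4555002} = \left(18 + 2448 - 294768\right) \left(- \frac{1}{2178011}\right) + 790 \cdot 299 \cdot \frac{1}{4555002} = \left(-292302\right) \left(- \frac{1}{2178011}\right) + 236210 \cdot \frac{1}{4555002} = \frac{292302}{2178011} + \frac{118105}{2277501} = \frac{922952086457}{4960422230511}$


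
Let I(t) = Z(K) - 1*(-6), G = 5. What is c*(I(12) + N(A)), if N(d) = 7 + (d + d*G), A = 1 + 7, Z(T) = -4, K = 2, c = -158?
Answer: -9006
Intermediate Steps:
A = 8
I(t) = 2 (I(t) = -4 - 1*(-6) = -4 + 6 = 2)
N(d) = 7 + 6*d (N(d) = 7 + (d + d*5) = 7 + (d + 5*d) = 7 + 6*d)
c*(I(12) + N(A)) = -158*(2 + (7 + 6*8)) = -158*(2 + (7 + 48)) = -158*(2 + 55) = -158*57 = -9006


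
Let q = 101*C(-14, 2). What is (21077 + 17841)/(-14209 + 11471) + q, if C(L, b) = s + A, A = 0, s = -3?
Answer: -434266/1369 ≈ -317.21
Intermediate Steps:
C(L, b) = -3 (C(L, b) = -3 + 0 = -3)
q = -303 (q = 101*(-3) = -303)
(21077 + 17841)/(-14209 + 11471) + q = (21077 + 17841)/(-14209 + 11471) - 303 = 38918/(-2738) - 303 = 38918*(-1/2738) - 303 = -19459/1369 - 303 = -434266/1369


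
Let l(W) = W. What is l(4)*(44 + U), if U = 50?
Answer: 376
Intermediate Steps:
l(4)*(44 + U) = 4*(44 + 50) = 4*94 = 376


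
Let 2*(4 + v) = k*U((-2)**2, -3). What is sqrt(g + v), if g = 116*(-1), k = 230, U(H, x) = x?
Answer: I*sqrt(465) ≈ 21.564*I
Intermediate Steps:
g = -116
v = -349 (v = -4 + (230*(-3))/2 = -4 + (1/2)*(-690) = -4 - 345 = -349)
sqrt(g + v) = sqrt(-116 - 349) = sqrt(-465) = I*sqrt(465)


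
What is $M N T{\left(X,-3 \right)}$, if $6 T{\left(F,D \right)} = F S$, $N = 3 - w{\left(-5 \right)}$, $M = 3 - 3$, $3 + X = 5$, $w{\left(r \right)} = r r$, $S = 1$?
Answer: $0$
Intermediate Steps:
$w{\left(r \right)} = r^{2}$
$X = 2$ ($X = -3 + 5 = 2$)
$M = 0$ ($M = 3 - 3 = 0$)
$N = -22$ ($N = 3 - \left(-5\right)^{2} = 3 - 25 = -22$)
$T{\left(F,D \right)} = \frac{F}{6}$ ($T{\left(F,D \right)} = \frac{F 1}{6} = \frac{F}{6}$)
$M N T{\left(X,-3 \right)} = 0 \left(-22\right) \frac{1}{6} \cdot 2 = 0 \cdot \frac{1}{3} = 0$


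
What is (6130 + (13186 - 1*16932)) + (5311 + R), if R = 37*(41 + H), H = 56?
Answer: 11284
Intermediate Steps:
R = 3589 (R = 37*(41 + 56) = 37*97 = 3589)
(6130 + (13186 - 1*16932)) + (5311 + R) = (6130 + (13186 - 1*16932)) + (5311 + 3589) = (6130 + (13186 - 16932)) + 8900 = (6130 - 3746) + 8900 = 2384 + 8900 = 11284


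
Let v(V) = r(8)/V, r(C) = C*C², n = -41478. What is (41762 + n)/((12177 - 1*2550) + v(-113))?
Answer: 32092/1087339 ≈ 0.029514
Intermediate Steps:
r(C) = C³
v(V) = 512/V (v(V) = 8³/V = 512/V)
(41762 + n)/((12177 - 1*2550) + v(-113)) = (41762 - 41478)/((12177 - 1*2550) + 512/(-113)) = 284/((12177 - 2550) + 512*(-1/113)) = 284/(9627 - 512/113) = 284/(1087339/113) = 284*(113/1087339) = 32092/1087339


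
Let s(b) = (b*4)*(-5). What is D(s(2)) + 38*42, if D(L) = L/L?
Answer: 1597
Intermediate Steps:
s(b) = -20*b (s(b) = (4*b)*(-5) = -20*b)
D(L) = 1
D(s(2)) + 38*42 = 1 + 38*42 = 1 + 1596 = 1597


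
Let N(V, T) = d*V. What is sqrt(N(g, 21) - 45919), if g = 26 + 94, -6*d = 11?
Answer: I*sqrt(46139) ≈ 214.8*I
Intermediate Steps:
d = -11/6 (d = -1/6*11 = -11/6 ≈ -1.8333)
g = 120
N(V, T) = -11*V/6
sqrt(N(g, 21) - 45919) = sqrt(-11/6*120 - 45919) = sqrt(-220 - 45919) = sqrt(-46139) = I*sqrt(46139)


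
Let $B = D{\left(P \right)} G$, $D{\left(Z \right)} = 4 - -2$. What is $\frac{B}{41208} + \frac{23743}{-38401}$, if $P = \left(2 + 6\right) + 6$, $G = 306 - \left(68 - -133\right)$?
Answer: $- \frac{159034819}{263738068} \approx -0.603$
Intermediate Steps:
$G = 105$ ($G = 306 - \left(68 + 133\right) = 306 - 201 = 105$)
$P = 14$ ($P = 8 + 6 = 14$)
$D{\left(Z \right)} = 6$ ($D{\left(Z \right)} = 4 + 2 = 6$)
$B = 630$ ($B = 6 \cdot 105 = 630$)
$\frac{B}{41208} + \frac{23743}{-38401} = \frac{630}{41208} + \frac{23743}{-38401} = 630 \cdot \frac{1}{41208} + 23743 \left(- \frac{1}{38401}\right) = \frac{105}{6868} - \frac{23743}{38401} = - \frac{159034819}{263738068}$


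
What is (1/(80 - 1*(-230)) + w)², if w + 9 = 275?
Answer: 6799816521/96100 ≈ 70758.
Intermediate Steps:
w = 266 (w = -9 + 275 = 266)
(1/(80 - 1*(-230)) + w)² = (1/(80 - 1*(-230)) + 266)² = (1/(80 + 230) + 266)² = (1/310 + 266)² = (82461/310)² = 6799816521/96100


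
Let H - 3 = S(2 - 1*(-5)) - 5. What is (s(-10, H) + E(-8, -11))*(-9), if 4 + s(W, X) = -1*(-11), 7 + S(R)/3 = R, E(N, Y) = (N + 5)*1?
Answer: -36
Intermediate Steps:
E(N, Y) = 5 + N (E(N, Y) = (5 + N)*1 = 5 + N)
S(R) = -21 + 3*R
H = -2 (H = 3 + ((-21 + 3*(2 - 1*(-5))) - 5) = 3 + ((-21 + 3*(2 + 5)) - 5) = 3 + ((-21 + 3*7) - 5) = 3 + ((-21 + 21) - 5) = 3 + (0 - 5) = 3 - 5 = -2)
s(W, X) = 7 (s(W, X) = -4 - 1*(-11) = -4 + 11 = 7)
(s(-10, H) + E(-8, -11))*(-9) = (7 + (5 - 8))*(-9) = (7 - 3)*(-9) = 4*(-9) = -36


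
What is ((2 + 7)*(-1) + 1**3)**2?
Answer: 64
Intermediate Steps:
((2 + 7)*(-1) + 1**3)**2 = (9*(-1) + 1)**2 = (-9 + 1)**2 = (-8)**2 = 64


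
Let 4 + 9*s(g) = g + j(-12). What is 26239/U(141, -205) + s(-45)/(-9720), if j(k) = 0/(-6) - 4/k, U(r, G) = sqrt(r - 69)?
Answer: 73/131220 + 26239*sqrt(2)/12 ≈ 3092.3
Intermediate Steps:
U(r, G) = sqrt(-69 + r)
j(k) = -4/k (j(k) = 0*(-1/6) - 4/k = 0 - 4/k = -4/k)
s(g) = -11/27 + g/9 (s(g) = -4/9 + (g - 4/(-12))/9 = -4/9 + (g - 4*(-1/12))/9 = -4/9 + (g + 1/3)/9 = -4/9 + (1/3 + g)/9 = -4/9 + (1/27 + g/9) = -11/27 + g/9)
26239/U(141, -205) + s(-45)/(-9720) = 26239/(sqrt(-69 + 141)) + (-11/27 + (1/9)*(-45))/(-9720) = 26239/(sqrt(72)) + (-11/27 - 5)*(-1/9720) = 26239/((6*sqrt(2))) - 146/27*(-1/9720) = 26239*(sqrt(2)/12) + 73/131220 = 26239*sqrt(2)/12 + 73/131220 = 73/131220 + 26239*sqrt(2)/12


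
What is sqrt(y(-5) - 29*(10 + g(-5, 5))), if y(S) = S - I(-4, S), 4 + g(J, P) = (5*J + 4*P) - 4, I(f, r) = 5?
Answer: sqrt(77) ≈ 8.7750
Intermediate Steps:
g(J, P) = -8 + 4*P + 5*J (g(J, P) = -4 + ((5*J + 4*P) - 4) = -4 + ((4*P + 5*J) - 4) = -4 + (-4 + 4*P + 5*J) = -8 + 4*P + 5*J)
y(S) = -5 + S (y(S) = S - 1*5 = S - 5 = -5 + S)
sqrt(y(-5) - 29*(10 + g(-5, 5))) = sqrt((-5 - 5) - 29*(10 + (-8 + 4*5 + 5*(-5)))) = sqrt(-10 - 29*(10 + (-8 + 20 - 25))) = sqrt(-10 - 29*(10 - 13)) = sqrt(-10 - 29*(-3)) = sqrt(-10 + 87) = sqrt(77)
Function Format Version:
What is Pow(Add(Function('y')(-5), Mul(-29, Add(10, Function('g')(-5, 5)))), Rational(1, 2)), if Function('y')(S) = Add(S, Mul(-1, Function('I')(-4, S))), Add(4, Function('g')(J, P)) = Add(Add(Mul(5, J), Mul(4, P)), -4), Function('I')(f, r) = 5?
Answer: Pow(77, Rational(1, 2)) ≈ 8.7750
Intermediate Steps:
Function('g')(J, P) = Add(-8, Mul(4, P), Mul(5, J)) (Function('g')(J, P) = Add(-4, Add(Add(Mul(5, J), Mul(4, P)), -4)) = Add(-4, Add(Add(Mul(4, P), Mul(5, J)), -4)) = Add(-4, Add(-4, Mul(4, P), Mul(5, J))) = Add(-8, Mul(4, P), Mul(5, J)))
Function('y')(S) = Add(-5, S) (Function('y')(S) = Add(S, Mul(-1, 5)) = Add(S, -5) = Add(-5, S))
Pow(Add(Function('y')(-5), Mul(-29, Add(10, Function('g')(-5, 5)))), Rational(1, 2)) = Pow(Add(Add(-5, -5), Mul(-29, Add(10, Add(-8, Mul(4, 5), Mul(5, -5))))), Rational(1, 2)) = Pow(Add(-10, Mul(-29, Add(10, Add(-8, 20, -25)))), Rational(1, 2)) = Pow(Add(-10, Mul(-29, Add(10, -13))), Rational(1, 2)) = Pow(Add(-10, Mul(-29, -3)), Rational(1, 2)) = Pow(Add(-10, 87), Rational(1, 2)) = Pow(77, Rational(1, 2))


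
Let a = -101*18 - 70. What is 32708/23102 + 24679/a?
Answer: -254190777/21808288 ≈ -11.656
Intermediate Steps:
a = -1888 (a = -1818 - 70 = -1888)
32708/23102 + 24679/a = 32708/23102 + 24679/(-1888) = 32708*(1/23102) + 24679*(-1/1888) = 16354/11551 - 24679/1888 = -254190777/21808288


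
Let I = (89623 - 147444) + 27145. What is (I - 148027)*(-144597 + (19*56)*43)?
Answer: 17663898035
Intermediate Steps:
I = -30676 (I = -57821 + 27145 = -30676)
(I - 148027)*(-144597 + (19*56)*43) = (-30676 - 148027)*(-144597 + (19*56)*43) = -178703*(-144597 + 1064*43) = -178703*(-144597 + 45752) = -178703*(-98845) = 17663898035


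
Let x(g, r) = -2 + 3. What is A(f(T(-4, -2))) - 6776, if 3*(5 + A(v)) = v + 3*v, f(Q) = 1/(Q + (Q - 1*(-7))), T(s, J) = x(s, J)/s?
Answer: -264451/39 ≈ -6780.8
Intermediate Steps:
x(g, r) = 1
T(s, J) = 1/s
f(Q) = 1/(7 + 2*Q) (f(Q) = 1/(Q + (Q + 7)) = 1/(Q + (7 + Q)) = 1/(7 + 2*Q))
A(v) = -5 + 4*v/3 (A(v) = -5 + (v + 3*v)/3 = -5 + (4*v)/3 = -5 + 4*v/3)
A(f(T(-4, -2))) - 6776 = (-5 + 4/(3*(7 + 2/(-4)))) - 6776 = (-5 + 4/(3*(7 + 2*(-1/4)))) - 6776 = (-5 + 4/(3*(7 - 1/2))) - 6776 = (-5 + 4/(3*(13/2))) - 6776 = (-5 + (4/3)*(2/13)) - 6776 = (-5 + 8/39) - 6776 = -187/39 - 6776 = -264451/39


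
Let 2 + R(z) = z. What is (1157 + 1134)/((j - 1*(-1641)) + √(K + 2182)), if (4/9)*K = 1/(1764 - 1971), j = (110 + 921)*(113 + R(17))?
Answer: 28161036148/1642325368309 - 4582*√4617089/1642325368309 ≈ 0.017141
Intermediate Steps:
R(z) = -2 + z
j = 131968 (j = (110 + 921)*(113 + (-2 + 17)) = 1031*(113 + 15) = 1031*128 = 131968)
K = -1/92 (K = 9/(4*(1764 - 1971)) = (9/4)/(-207) = (9/4)*(-1/207) = -1/92 ≈ -0.010870)
(1157 + 1134)/((j - 1*(-1641)) + √(K + 2182)) = (1157 + 1134)/((131968 - 1*(-1641)) + √(-1/92 + 2182)) = 2291/((131968 + 1641) + √(200743/92)) = 2291/(133609 + √4617089/46)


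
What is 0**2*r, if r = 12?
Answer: 0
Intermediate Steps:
0**2*r = 0**2*12 = 0*12 = 0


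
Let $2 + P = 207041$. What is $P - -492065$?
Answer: $699104$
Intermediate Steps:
$P = 207039$ ($P = -2 + 207041 = 207039$)
$P - -492065 = 207039 - -492065 = 207039 + 492065 = 699104$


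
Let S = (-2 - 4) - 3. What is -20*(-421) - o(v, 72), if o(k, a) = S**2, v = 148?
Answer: 8339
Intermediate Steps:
S = -9 (S = -6 - 3 = -9)
o(k, a) = 81 (o(k, a) = (-9)**2 = 81)
-20*(-421) - o(v, 72) = -20*(-421) - 1*81 = 8420 - 81 = 8339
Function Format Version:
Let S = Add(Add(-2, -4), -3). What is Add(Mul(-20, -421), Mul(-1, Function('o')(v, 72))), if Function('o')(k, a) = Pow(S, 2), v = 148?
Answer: 8339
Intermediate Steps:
S = -9 (S = Add(-6, -3) = -9)
Function('o')(k, a) = 81 (Function('o')(k, a) = Pow(-9, 2) = 81)
Add(Mul(-20, -421), Mul(-1, Function('o')(v, 72))) = Add(Mul(-20, -421), Mul(-1, 81)) = Add(8420, -81) = 8339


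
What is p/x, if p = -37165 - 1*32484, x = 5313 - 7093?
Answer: 69649/1780 ≈ 39.129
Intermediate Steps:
x = -1780
p = -69649 (p = -37165 - 32484 = -69649)
p/x = -69649/(-1780) = -69649*(-1/1780) = 69649/1780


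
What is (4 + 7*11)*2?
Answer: 162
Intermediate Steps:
(4 + 7*11)*2 = (4 + 77)*2 = 81*2 = 162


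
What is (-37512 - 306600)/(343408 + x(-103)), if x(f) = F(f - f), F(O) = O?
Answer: -21507/21463 ≈ -1.0021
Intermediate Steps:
x(f) = 0 (x(f) = f - f = 0)
(-37512 - 306600)/(343408 + x(-103)) = (-37512 - 306600)/(343408 + 0) = -344112/343408 = -344112*1/343408 = -21507/21463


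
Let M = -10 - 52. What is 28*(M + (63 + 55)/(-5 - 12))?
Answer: -32816/17 ≈ -1930.4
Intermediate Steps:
M = -62
28*(M + (63 + 55)/(-5 - 12)) = 28*(-62 + (63 + 55)/(-5 - 12)) = 28*(-62 + 118/(-17)) = 28*(-62 + 118*(-1/17)) = 28*(-62 - 118/17) = 28*(-1172/17) = -32816/17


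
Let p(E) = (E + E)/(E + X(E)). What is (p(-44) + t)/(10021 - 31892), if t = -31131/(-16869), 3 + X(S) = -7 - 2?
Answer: -134492/860864431 ≈ -0.00015623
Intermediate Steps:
X(S) = -12 (X(S) = -3 + (-7 - 2) = -3 - 9 = -12)
t = 10377/5623 (t = -31131*(-1/16869) = 10377/5623 ≈ 1.8455)
p(E) = 2*E/(-12 + E) (p(E) = (E + E)/(E - 12) = (2*E)/(-12 + E) = 2*E/(-12 + E))
(p(-44) + t)/(10021 - 31892) = (2*(-44)/(-12 - 44) + 10377/5623)/(10021 - 31892) = (2*(-44)/(-56) + 10377/5623)/(-21871) = (2*(-44)*(-1/56) + 10377/5623)*(-1/21871) = (11/7 + 10377/5623)*(-1/21871) = (134492/39361)*(-1/21871) = -134492/860864431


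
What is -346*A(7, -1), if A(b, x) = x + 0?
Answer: 346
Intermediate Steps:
A(b, x) = x
-346*A(7, -1) = -346*(-1) = 346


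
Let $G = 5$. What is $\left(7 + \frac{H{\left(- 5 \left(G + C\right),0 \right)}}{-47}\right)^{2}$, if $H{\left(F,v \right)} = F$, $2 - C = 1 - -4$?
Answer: $\frac{114921}{2209} \approx 52.024$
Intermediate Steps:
$C = -3$ ($C = 2 - \left(1 - -4\right) = 2 - \left(1 + 4\right) = 2 - 5 = -3$)
$\left(7 + \frac{H{\left(- 5 \left(G + C\right),0 \right)}}{-47}\right)^{2} = \left(7 + \frac{\left(-5\right) \left(5 - 3\right)}{-47}\right)^{2} = \left(7 + \left(-5\right) 2 \left(- \frac{1}{47}\right)\right)^{2} = \left(7 - - \frac{10}{47}\right)^{2} = \left(7 + \frac{10}{47}\right)^{2} = \left(\frac{339}{47}\right)^{2} = \frac{114921}{2209}$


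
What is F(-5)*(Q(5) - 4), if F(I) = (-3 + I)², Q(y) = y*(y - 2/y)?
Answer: 1216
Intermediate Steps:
F(-5)*(Q(5) - 4) = (-3 - 5)²*((-2 + 5²) - 4) = (-8)²*((-2 + 25) - 4) = 64*(23 - 4) = 64*19 = 1216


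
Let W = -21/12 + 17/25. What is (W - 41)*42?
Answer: -88347/50 ≈ -1766.9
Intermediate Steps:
W = -107/100 (W = -21*1/12 + 17*(1/25) = -7/4 + 17/25 = -107/100 ≈ -1.0700)
(W - 41)*42 = (-107/100 - 41)*42 = -4207/100*42 = -88347/50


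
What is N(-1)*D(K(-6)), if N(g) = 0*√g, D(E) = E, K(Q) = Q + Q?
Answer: 0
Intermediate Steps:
K(Q) = 2*Q
N(g) = 0
N(-1)*D(K(-6)) = 0*(2*(-6)) = 0*(-12) = 0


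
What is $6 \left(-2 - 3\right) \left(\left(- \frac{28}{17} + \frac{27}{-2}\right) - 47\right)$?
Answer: $\frac{31695}{17} \approx 1864.4$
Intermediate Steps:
$6 \left(-2 - 3\right) \left(\left(- \frac{28}{17} + \frac{27}{-2}\right) - 47\right) = 6 \left(-5\right) \left(\left(\left(-28\right) \frac{1}{17} + 27 \left(- \frac{1}{2}\right)\right) - 47\right) = - 30 \left(\left(- \frac{28}{17} - \frac{27}{2}\right) - 47\right) = - 30 \left(- \frac{515}{34} - 47\right) = \left(-30\right) \left(- \frac{2113}{34}\right) = \frac{31695}{17}$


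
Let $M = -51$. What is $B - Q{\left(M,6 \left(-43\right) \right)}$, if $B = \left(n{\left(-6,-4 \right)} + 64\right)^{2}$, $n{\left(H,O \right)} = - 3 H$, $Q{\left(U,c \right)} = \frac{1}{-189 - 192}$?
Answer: $\frac{2561845}{381} \approx 6724.0$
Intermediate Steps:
$Q{\left(U,c \right)} = - \frac{1}{381}$ ($Q{\left(U,c \right)} = \frac{1}{-381} = - \frac{1}{381}$)
$B = 6724$ ($B = \left(\left(-3\right) \left(-6\right) + 64\right)^{2} = \left(18 + 64\right)^{2} = 82^{2} = 6724$)
$B - Q{\left(M,6 \left(-43\right) \right)} = 6724 - - \frac{1}{381} = 6724 + \frac{1}{381} = \frac{2561845}{381}$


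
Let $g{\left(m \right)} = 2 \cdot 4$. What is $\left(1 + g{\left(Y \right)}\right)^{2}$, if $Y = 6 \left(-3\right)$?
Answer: $81$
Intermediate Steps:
$Y = -18$
$g{\left(m \right)} = 8$
$\left(1 + g{\left(Y \right)}\right)^{2} = \left(1 + 8\right)^{2} = 9^{2} = 81$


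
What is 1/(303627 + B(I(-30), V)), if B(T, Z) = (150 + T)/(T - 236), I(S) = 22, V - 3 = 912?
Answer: 107/32488003 ≈ 3.2935e-6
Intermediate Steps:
V = 915 (V = 3 + 912 = 915)
B(T, Z) = (150 + T)/(-236 + T)
1/(303627 + B(I(-30), V)) = 1/(303627 + (150 + 22)/(-236 + 22)) = 1/(303627 + 172/(-214)) = 1/(303627 - 1/214*172) = 1/(303627 - 86/107) = 1/(32488003/107) = 107/32488003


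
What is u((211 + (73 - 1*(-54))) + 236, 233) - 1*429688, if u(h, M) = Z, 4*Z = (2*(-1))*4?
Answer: -429690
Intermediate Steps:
Z = -2 (Z = ((2*(-1))*4)/4 = (-2*4)/4 = (1/4)*(-8) = -2)
u(h, M) = -2
u((211 + (73 - 1*(-54))) + 236, 233) - 1*429688 = -2 - 1*429688 = -2 - 429688 = -429690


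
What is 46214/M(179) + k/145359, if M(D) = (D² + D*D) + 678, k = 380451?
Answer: 5225937931/1568908140 ≈ 3.3309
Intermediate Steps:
M(D) = 678 + 2*D² (M(D) = (D² + D²) + 678 = 2*D² + 678 = 678 + 2*D²)
46214/M(179) + k/145359 = 46214/(678 + 2*179²) + 380451/145359 = 46214/(678 + 2*32041) + 380451*(1/145359) = 46214/(678 + 64082) + 126817/48453 = 46214/64760 + 126817/48453 = 46214*(1/64760) + 126817/48453 = 23107/32380 + 126817/48453 = 5225937931/1568908140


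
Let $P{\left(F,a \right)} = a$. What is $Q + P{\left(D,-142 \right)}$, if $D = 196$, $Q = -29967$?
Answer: $-30109$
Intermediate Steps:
$Q + P{\left(D,-142 \right)} = -29967 - 142 = -30109$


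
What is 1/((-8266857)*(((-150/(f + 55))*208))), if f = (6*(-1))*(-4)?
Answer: 79/257925938400 ≈ 3.0629e-10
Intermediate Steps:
f = 24 (f = -6*(-4) = 24)
1/((-8266857)*(((-150/(f + 55))*208))) = 1/((-8266857)*(((-150/(24 + 55))*208))) = -1/(8266857*((-150/79)*208)) = -1/(8266857*(((1/79)*(-150))*208)) = -1/(8266857*((-150/79*208))) = -1/(8266857*(-31200/79)) = -1/8266857*(-79/31200) = 79/257925938400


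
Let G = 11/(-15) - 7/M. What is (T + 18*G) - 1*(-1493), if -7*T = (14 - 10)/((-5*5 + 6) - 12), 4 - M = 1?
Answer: 1560033/1085 ≈ 1437.8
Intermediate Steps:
M = 3 (M = 4 - 1*1 = 4 - 1 = 3)
T = 4/217 (T = -(14 - 10)/(7*((-5*5 + 6) - 12)) = -4/(7*((-25 + 6) - 12)) = -4/(7*(-19 - 12)) = -4/(7*(-31)) = -4*(-1)/(7*31) = -⅐*(-4/31) = 4/217 ≈ 0.018433)
G = -46/15 (G = 11/(-15) - 7/3 = 11*(-1/15) - 7*⅓ = -11/15 - 7/3 = -46/15 ≈ -3.0667)
(T + 18*G) - 1*(-1493) = (4/217 + 18*(-46/15)) - 1*(-1493) = (4/217 - 276/5) + 1493 = -59872/1085 + 1493 = 1560033/1085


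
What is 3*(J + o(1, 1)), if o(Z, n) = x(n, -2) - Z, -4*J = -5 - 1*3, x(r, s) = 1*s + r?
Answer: 0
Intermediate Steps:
x(r, s) = r + s (x(r, s) = s + r = r + s)
J = 2 (J = -(-5 - 1*3)/4 = -(-5 - 3)/4 = -1/4*(-8) = 2)
o(Z, n) = -2 + n - Z (o(Z, n) = (n - 2) - Z = (-2 + n) - Z = -2 + n - Z)
3*(J + o(1, 1)) = 3*(2 + (-2 + 1 - 1*1)) = 3*(2 + (-2 + 1 - 1)) = 3*(2 - 2) = 3*0 = 0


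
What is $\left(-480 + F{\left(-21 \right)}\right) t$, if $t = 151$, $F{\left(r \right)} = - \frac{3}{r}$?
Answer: $- \frac{507209}{7} \approx -72458.0$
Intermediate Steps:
$\left(-480 + F{\left(-21 \right)}\right) t = \left(-480 - \frac{3}{-21}\right) 151 = \left(-480 - - \frac{1}{7}\right) 151 = \left(-480 + \frac{1}{7}\right) 151 = \left(- \frac{3359}{7}\right) 151 = - \frac{507209}{7}$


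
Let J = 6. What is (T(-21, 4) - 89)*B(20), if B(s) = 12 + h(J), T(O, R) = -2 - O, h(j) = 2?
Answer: -980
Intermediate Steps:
B(s) = 14 (B(s) = 12 + 2 = 14)
(T(-21, 4) - 89)*B(20) = ((-2 - 1*(-21)) - 89)*14 = ((-2 + 21) - 89)*14 = (19 - 89)*14 = -70*14 = -980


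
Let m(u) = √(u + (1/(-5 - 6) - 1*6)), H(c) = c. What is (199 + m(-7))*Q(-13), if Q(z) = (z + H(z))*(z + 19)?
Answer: -31044 - 1872*I*√11/11 ≈ -31044.0 - 564.43*I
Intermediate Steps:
Q(z) = 2*z*(19 + z) (Q(z) = (z + z)*(z + 19) = (2*z)*(19 + z) = 2*z*(19 + z))
m(u) = √(-67/11 + u) (m(u) = √(u + (1/(-11) - 6)) = √(u + (-1/11 - 6)) = √(u - 67/11) = √(-67/11 + u))
(199 + m(-7))*Q(-13) = (199 + √(-737 + 121*(-7))/11)*(2*(-13)*(19 - 13)) = (199 + √(-737 - 847)/11)*(2*(-13)*6) = (199 + √(-1584)/11)*(-156) = (199 + (12*I*√11)/11)*(-156) = (199 + 12*I*√11/11)*(-156) = -31044 - 1872*I*√11/11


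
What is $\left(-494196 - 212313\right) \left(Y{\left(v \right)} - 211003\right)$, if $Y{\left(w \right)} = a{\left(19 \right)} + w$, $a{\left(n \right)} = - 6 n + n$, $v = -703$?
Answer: $149639312709$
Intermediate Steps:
$a{\left(n \right)} = - 5 n$
$Y{\left(w \right)} = -95 + w$ ($Y{\left(w \right)} = \left(-5\right) 19 + w = -95 + w$)
$\left(-494196 - 212313\right) \left(Y{\left(v \right)} - 211003\right) = \left(-494196 - 212313\right) \left(\left(-95 - 703\right) - 211003\right) = - 706509 \left(-798 - 211003\right) = \left(-706509\right) \left(-211801\right) = 149639312709$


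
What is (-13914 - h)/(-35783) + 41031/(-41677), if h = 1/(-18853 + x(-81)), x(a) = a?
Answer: -16819422426007/28236806074994 ≈ -0.59566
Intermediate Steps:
h = -1/18934 (h = 1/(-18853 - 81) = 1/(-18934) = -1/18934 ≈ -5.2815e-5)
(-13914 - h)/(-35783) + 41031/(-41677) = (-13914 - 1*(-1/18934))/(-35783) + 41031/(-41677) = (-13914 + 1/18934)*(-1/35783) + 41031*(-1/41677) = -263447675/18934*(-1/35783) - 41031/41677 = 263447675/677515322 - 41031/41677 = -16819422426007/28236806074994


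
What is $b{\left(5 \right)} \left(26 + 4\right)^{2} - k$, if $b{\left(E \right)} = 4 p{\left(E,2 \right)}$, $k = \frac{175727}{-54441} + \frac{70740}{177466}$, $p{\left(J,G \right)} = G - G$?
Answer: $\frac{13667205721}{4830713253} \approx 2.8292$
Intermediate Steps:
$p{\left(J,G \right)} = 0$
$k = - \frac{13667205721}{4830713253}$ ($k = 175727 \left(- \frac{1}{54441}\right) + 70740 \cdot \frac{1}{177466} = - \frac{175727}{54441} + \frac{35370}{88733} = - \frac{13667205721}{4830713253} \approx -2.8292$)
$b{\left(E \right)} = 0$ ($b{\left(E \right)} = 4 \cdot 0 = 0$)
$b{\left(5 \right)} \left(26 + 4\right)^{2} - k = 0 \left(26 + 4\right)^{2} - - \frac{13667205721}{4830713253} = 0 \cdot 30^{2} + \frac{13667205721}{4830713253} = 0 \cdot 900 + \frac{13667205721}{4830713253} = 0 + \frac{13667205721}{4830713253} = \frac{13667205721}{4830713253}$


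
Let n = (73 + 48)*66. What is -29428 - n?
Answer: -37414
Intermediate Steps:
n = 7986 (n = 121*66 = 7986)
-29428 - n = -29428 - 1*7986 = -29428 - 7986 = -37414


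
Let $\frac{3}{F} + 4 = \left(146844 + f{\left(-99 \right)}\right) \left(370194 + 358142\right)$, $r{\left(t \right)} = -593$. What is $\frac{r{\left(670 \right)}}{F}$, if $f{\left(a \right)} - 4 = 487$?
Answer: $-21211488347236$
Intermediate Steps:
$f{\left(a \right)} = 491$ ($f{\left(a \right)} = 4 + 487 = 491$)
$F = \frac{1}{35769794852}$ ($F = \frac{3}{-4 + \left(146844 + 491\right) \left(370194 + 358142\right)} = \frac{3}{-4 + 147335 \cdot 728336} = \frac{3}{-4 + 107309384560} = \frac{3}{107309384556} = 3 \cdot \frac{1}{107309384556} = \frac{1}{35769794852} \approx 2.7957 \cdot 10^{-11}$)
$\frac{r{\left(670 \right)}}{F} = - 593 \frac{1}{\frac{1}{35769794852}} = \left(-593\right) 35769794852 = -21211488347236$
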